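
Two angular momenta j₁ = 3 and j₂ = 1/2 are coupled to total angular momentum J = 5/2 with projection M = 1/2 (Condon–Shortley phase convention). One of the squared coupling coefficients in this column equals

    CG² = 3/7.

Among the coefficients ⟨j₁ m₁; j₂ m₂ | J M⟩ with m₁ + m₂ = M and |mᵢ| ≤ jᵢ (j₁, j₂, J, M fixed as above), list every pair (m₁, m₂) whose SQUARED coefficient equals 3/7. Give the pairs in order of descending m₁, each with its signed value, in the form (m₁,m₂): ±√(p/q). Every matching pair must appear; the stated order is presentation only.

Admissible pairs with m₁+m₂ = M = 1/2: (0,1/2), (1,-1/2)
  (m₁,m₂)=(1,-1/2): CG² = 4/7, CG = +√(4/7)
  (m₁,m₂)=(0,1/2): CG² = 3/7, CG = −√(3/7)   ← matches the target
Pairs with CG² = 3/7: (0,1/2): −√(3/7)

(0,1/2): −√(3/7)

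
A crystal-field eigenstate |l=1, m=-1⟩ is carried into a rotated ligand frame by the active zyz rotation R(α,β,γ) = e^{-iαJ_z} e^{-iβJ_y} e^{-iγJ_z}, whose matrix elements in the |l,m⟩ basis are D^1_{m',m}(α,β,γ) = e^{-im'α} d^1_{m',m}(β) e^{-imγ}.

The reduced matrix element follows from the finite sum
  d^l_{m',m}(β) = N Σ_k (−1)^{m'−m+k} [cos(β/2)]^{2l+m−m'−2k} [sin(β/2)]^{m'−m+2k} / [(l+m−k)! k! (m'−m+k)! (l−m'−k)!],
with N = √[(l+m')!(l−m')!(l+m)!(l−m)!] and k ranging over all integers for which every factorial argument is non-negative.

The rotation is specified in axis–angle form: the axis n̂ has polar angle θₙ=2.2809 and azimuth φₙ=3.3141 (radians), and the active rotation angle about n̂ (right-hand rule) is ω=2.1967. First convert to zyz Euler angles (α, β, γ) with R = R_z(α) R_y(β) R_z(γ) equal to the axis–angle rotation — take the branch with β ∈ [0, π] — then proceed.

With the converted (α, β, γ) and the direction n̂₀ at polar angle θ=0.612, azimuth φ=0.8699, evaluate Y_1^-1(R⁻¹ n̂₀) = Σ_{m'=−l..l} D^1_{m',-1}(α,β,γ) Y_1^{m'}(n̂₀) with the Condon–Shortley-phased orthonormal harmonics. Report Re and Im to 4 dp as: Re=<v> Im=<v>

Re=0.2298 Im=0.1306

Axis–angle → zyz. n̂ = (sinθₙcosφₙ, sinθₙsinφₙ, cosθₙ) = (-0.747039, -0.130164, -0.651912), ω = 2.1967.
R = I cosω + sinω [n̂]ₓ + (1−cosω) n̂n̂ᵀ gives
  R = [+0.299171, +0.682534, +0.666817; -0.374130, -0.558962, +0.739992; +0.877795, -0.470860, +0.088132]
β = atan2(√(R₁₃²+R₂₃²), R₃₃) = 1.482550; α = atan2(R₂₃, R₁₃) mod 2π = 0.837366; γ = atan2(R₃₂, −R₃₁) mod 2π = 3.633944
Need the full column D^1_{m',-1} for m'=−1..1 at α=0.8374, β=1.4826, γ=3.6339.
cos(β/2)=0.737608, sin(β/2)=0.675229
d^1_{-1,-1}: single k=0 term ⇒ +0.544066;  D = -0.129896-0.528332i
d^1_{0,-1}: single k=0 term ⇒ -0.704355;  D = +0.620695+0.332948i
d^1_{1,-1}: single k=0 term ⇒ +0.455934;  D = -0.429066+0.154202i
Y_1^{m'}(θ=0.612,φ=0.8699) and Σ D·Y over m':
  (-0.1299-0.5283i)·(+0.1280-0.1517i)  (+0.6207+0.3329i)·(+0.3999+0.0000i)  (-0.4291+0.1542i)·(-0.1280-0.1517i)
Y_1^-1(R⁻¹ n̂) = +0.229770+0.130578i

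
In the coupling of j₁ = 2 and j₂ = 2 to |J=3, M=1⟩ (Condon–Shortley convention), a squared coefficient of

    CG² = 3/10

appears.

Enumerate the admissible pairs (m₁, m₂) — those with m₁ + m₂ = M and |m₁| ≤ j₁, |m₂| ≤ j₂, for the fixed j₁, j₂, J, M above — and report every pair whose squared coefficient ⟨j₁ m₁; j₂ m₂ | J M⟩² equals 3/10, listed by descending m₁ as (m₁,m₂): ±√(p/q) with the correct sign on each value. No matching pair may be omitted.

Admissible pairs with m₁+m₂ = M = 1: (-1,2), (0,1), (1,0), (2,-1)
  (m₁,m₂)=(2,-1): CG² = 3/10, CG = +√(3/10)   ← matches the target
  (m₁,m₂)=(1,0): CG² = 1/5, CG = +√(1/5)
  (m₁,m₂)=(0,1): CG² = 1/5, CG = −√(1/5)
  (m₁,m₂)=(-1,2): CG² = 3/10, CG = −√(3/10)   ← matches the target
Pairs with CG² = 3/10: (2,-1): +√(3/10); (-1,2): −√(3/10)

(2,-1): +√(3/10); (-1,2): −√(3/10)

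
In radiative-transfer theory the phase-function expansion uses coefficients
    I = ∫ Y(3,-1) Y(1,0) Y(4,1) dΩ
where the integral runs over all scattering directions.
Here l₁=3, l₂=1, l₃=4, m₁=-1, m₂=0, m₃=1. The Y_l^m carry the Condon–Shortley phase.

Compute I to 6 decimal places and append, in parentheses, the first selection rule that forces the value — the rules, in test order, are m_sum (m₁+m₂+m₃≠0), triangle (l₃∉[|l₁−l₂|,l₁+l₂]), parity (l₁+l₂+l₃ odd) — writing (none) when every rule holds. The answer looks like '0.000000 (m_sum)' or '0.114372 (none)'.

-0.238414 (none)

m-sum 0 ✓  L=8 even ✓  2≤4≤4 ✓
Π(2lᵢ+1) = 7×3×9 = 189
triangle coeff Δ(3,1,4) = 1/252
Σ_t [0,0]: t=0:+1/36 = 1/36
(3j)²=4/63 [(3 1 4; 0 0 0)], sign=+1
Σ_t [0,0]: t=0:+1/48 = 1/48
(3j)²=5/84 [(3 1 4; -1 0 1)], sign=-1
⇒ 4πI² = 5/7
I = (-1)√(5/7/(4π)) = -0.23841361
No selection rule forces the value: the integral is nonzero (none).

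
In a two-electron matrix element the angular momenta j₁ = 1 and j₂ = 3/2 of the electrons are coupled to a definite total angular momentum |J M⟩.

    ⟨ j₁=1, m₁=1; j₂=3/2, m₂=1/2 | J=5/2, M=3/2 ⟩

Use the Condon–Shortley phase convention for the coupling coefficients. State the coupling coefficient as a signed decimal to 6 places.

+√(3/5) = +0.774597

√[6·0!2!3!/6! · 2!0!2!1!4!1!] = √(48/5)
  +(−1)^0/∏(0,0,0,2,2,1)! = 1/4  (running 1/4)
⟨..|..⟩ = √(48/5)·(1/4) = +0.774597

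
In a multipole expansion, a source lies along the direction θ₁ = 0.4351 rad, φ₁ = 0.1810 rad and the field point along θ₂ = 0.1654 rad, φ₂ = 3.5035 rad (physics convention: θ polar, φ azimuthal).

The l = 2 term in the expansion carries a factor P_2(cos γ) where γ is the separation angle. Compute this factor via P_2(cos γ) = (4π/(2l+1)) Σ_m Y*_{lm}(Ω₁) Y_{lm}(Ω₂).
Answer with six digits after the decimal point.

Term-by-term m-sum for l=2 (normalisation 4π/5 = 2.513274):
  term(m=-2) = (0.000672, -0.000254)   from Y*(Ω₁)=(0.064179, 0.024304), Y(Ω₂)=(0.007846, -0.006935)
  term(m=-1) = (-0.036443, 0.006666)   from Y*(Ω₁)=(0.290467, 0.053156), Y(Ω₂)=(-0.117335, 0.044421)
  term(m=+0) = (0.279985, 0.000000)   from Y*(Ω₁)=(0.462683, -0.000000), Y(Ω₂)=(0.605134, 0.000000)
  term(m=+1) = (-0.036443, -0.006666)   from Y*(Ω₁)=(-0.290467, 0.053156), Y(Ω₂)=(0.117335, 0.044421)
  term(m=+2) = (0.000672, 0.000254)   from Y*(Ω₁)=(0.064179, -0.024304), Y(Ω₂)=(0.007846, 0.006935)
Σ over m = (0.208443, -0.000000); ×(4π/5) → (0.523874, -0.000000). Real part: 0.523874

0.523874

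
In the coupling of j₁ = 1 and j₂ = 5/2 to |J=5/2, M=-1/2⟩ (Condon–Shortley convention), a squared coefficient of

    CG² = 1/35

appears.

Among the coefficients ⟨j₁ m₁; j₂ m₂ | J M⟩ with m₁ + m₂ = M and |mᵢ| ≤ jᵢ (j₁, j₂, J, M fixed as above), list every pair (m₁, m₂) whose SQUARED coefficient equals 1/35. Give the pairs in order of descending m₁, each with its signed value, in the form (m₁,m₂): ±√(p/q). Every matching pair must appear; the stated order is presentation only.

Admissible pairs with m₁+m₂ = M = -1/2: (-1,1/2), (0,-1/2), (1,-3/2)
  (m₁,m₂)=(1,-3/2): CG² = 16/35, CG = +√(16/35)
  (m₁,m₂)=(0,-1/2): CG² = 1/35, CG = +√(1/35)   ← matches the target
  (m₁,m₂)=(-1,1/2): CG² = 18/35, CG = −√(18/35)
Pairs with CG² = 1/35: (0,-1/2): +√(1/35)

(0,-1/2): +√(1/35)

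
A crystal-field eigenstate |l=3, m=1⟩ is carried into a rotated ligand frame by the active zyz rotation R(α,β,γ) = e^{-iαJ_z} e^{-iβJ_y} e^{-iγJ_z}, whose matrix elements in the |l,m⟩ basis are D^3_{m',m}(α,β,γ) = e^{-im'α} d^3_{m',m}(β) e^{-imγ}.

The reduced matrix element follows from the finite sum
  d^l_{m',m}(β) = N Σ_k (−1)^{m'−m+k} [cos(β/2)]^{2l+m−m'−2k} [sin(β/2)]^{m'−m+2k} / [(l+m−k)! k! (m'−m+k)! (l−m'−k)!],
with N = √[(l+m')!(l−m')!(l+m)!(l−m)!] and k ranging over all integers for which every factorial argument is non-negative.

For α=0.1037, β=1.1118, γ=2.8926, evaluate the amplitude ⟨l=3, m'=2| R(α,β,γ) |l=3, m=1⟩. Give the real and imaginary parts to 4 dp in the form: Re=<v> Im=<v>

Re=0.1682 Im=0.0070

D^3_{2,1}(0.1037,1.1118,2.8926) = e^{-i·2·0.1037}·d^3_{2,1}(1.1118)·e^{-i·1·2.8926}. Compute d first:
Half-angle: c=0.849426, s=0.527708. N=√(120·1·24·2)=75.894664
Admissible k: 0..1 (factorial args all ≥0)
  k=0: (−1)^1·75.8947/(24)·0.8494^5·0.5277^1 = -0.737940
  k=1: (−1)^2·75.8947/(12)·0.8494^3·0.5277^3 = +0.569623
d^3_{2,1}(1.1118) = -0.737940 +0.569623 = -0.168317
Attach z-rotation phases: D = e^{-i(2)(0.1037)}·(-0.168317)·e^{-i(1)(2.8926)} = +0.168172+0.006999i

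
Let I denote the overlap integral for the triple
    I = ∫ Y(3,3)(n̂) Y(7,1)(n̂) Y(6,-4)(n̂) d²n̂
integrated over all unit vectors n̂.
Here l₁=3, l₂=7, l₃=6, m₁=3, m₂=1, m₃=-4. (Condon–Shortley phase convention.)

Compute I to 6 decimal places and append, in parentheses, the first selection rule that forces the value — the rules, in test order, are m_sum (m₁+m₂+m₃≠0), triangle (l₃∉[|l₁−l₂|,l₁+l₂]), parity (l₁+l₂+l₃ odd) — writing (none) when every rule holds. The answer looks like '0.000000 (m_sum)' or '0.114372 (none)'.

Rules hold: Σm=0, L=16 even, 4≤6≤10.
N = 7·15·13 = 1365
Δ = 4!·2!·10!/17! = 1/2042040
Racah Σ t=1..3: t=1:−1/207360 t=2:+1/57600 t=3:−1/207360 = 1/129600
⇒ 3j(3 7 6; 0 0 0)² = 168/12155, sgn +1
Racah Σ t=0..0: t=0:+1/3870720 = 1/3870720
⇒ 3j(3 7 6; 3 1 -4)² = 675/136136, sgn +1
4πI² = N·(3j₀)²·(3jₘ)² = 42525/454597
I = +1·√(0.0935444/4π) = 0.08627877
No selection rule forces the value: the integral is nonzero (none).

0.086279 (none)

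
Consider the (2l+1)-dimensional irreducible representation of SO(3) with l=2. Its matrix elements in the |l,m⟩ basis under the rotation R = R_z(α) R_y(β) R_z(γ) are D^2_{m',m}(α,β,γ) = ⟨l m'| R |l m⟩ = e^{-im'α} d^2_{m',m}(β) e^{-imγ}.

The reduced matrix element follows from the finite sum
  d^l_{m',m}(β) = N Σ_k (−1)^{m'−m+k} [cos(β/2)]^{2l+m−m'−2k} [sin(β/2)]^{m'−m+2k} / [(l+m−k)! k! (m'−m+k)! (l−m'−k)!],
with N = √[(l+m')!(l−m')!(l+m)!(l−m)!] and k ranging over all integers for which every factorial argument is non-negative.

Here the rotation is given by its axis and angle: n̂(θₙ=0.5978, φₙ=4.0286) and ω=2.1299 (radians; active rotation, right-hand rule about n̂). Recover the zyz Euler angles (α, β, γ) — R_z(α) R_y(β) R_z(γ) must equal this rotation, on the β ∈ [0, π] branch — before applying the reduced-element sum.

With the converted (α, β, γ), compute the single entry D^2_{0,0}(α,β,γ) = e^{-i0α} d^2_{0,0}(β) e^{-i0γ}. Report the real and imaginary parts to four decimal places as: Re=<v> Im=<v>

Re=-0.1018 Im=0.0000

Axis–angle → zyz. n̂ = (sinθₙcosφₙ, sinθₙsinφₙ, cosθₙ) = (-0.355556, -0.436294, +0.826576), ω = 2.1299.
R = I cosω + sinω [n̂]ₓ + (1−cosω) n̂n̂ᵀ gives
  R = [-0.336950, -0.463303, -0.819643; +0.938124, -0.239107, -0.250501; -0.079924, -0.853333, +0.515203]
β = atan2(√(R₁₃²+R₂₃²), R₃₃) = 1.029552; α = atan2(R₂₃, R₁₃) mod 2π = 3.438200; γ = atan2(R₃₂, −R₃₁) mod 2π = 4.805778
First d^2_{0,0}(β=1.0296), then the phase factors e^{-i(0)α} and e^{-i(0)γ}:
c=cos(1.029552/2)=0.870403, s=sin(1.029552/2)=0.492340; N=√[2·2·2·2]=4.000000
k: max(0,(0)−(0))=0 … min(2+(0),2−(0))=2
  k=0: (−1)^0·4.0000/(4)·0.8704^4·0.4923^0 = +0.573960
  k=1: (−1)^1·4.0000/(1)·0.8704^2·0.4923^2 = -0.734566
  k=2: (−1)^2·4.0000/(4)·0.8704^0·0.4923^4 = +0.058757
d^2_{0,0}(1.0296) = +0.573960 -0.734566 +0.058757 = -0.101849
D = (+1.000000+0.000000i)·(-0.101849)·(+1.000000+0.000000i) = -0.101849+0.000000i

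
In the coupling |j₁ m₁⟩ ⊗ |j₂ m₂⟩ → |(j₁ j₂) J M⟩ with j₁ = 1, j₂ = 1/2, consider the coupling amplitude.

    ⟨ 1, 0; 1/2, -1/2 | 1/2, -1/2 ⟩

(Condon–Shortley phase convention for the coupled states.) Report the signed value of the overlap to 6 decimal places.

j₁+j₂−J=1  J+j₁−j₂=1  J−j₁+j₂=0  j₁+j₂+J+1=3
(j₁±m₁, j₂±m₂, J±M) = (1,1,0,1,0,1)
P² = 1/3
sum k=0..0:
  [0] +1/1 = 1
S = 1
C² = P²·S² = 1/3 ; C = +0.577350

+√(1/3) ≈ +0.577350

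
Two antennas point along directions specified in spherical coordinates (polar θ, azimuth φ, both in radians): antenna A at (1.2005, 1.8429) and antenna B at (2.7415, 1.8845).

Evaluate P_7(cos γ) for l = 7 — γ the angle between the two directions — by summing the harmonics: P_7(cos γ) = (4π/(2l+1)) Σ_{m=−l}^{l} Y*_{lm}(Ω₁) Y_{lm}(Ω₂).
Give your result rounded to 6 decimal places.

-0.063979

Term-by-term m-sum for l=7 (normalisation 4π/15 = 0.837758):
  [-7]  conj(Y_{7,-7})(Ω₁) = 0.28904 + 0.10027j ; Y_{7,-7}(Ω₂) = 0.00055 - 0.00040j ; Δ = 0.00020 - 0.00006j
  [-6]  conj(Y_{7,-6})(Ω₁) = 0.02746 - 0.44353j ; Y_{7,-6}(Ω₂) = -0.00184 - 0.00573j ; Δ = -0.00259 + 0.00066j
  [-5]  conj(Y_{7,-5})(Ω₁) = -0.17749 + 0.03788j ; Y_{7,-5}(Ω₂) = -0.03299 - 0.00008j ; Δ = 0.00586 - 0.00124j
  [-4]  conj(Y_{7,-4})(Ω₁) = -0.12072 - 0.23053j ; Y_{7,-4}(Ω₂) = -0.03881 + 0.11871j ; Δ = 0.03205 - 0.00538j
  [-3]  conj(Y_{7,-3})(Ω₁) = -0.20839 + 0.19589j ; Y_{7,-3}(Ω₂) = 0.26374 + 0.19217j ; Δ = -0.09260 + 0.01162j
  [-2]  conj(Y_{7,-2})(Ω₁) = -0.12825 - 0.07761j ; Y_{7,-2}(Ω₂) = 0.43521 - 0.31559j ; Δ = -0.08031 + 0.00670j
  [-1]  conj(Y_{7,-1})(Ω₁) = -0.08248 + 0.29559j ; Y_{7,-1}(Ω₂) = -0.11663 - 0.35950j ; Δ = 0.11588 - 0.00482j
  [+0]  conj(Y_{7,0})(Ω₁) = -0.11537 + 0.00000j ; Y_{7,0}(Ω₂) = 0.28905 + 0.00000j ; Δ = -0.03335 + 0.00000j
  [+1]  conj(Y_{7,1})(Ω₁) = 0.08248 + 0.29559j ; Y_{7,1}(Ω₂) = 0.11663 - 0.35950j ; Δ = 0.11588 + 0.00482j
  [+2]  conj(Y_{7,2})(Ω₁) = -0.12825 + 0.07761j ; Y_{7,2}(Ω₂) = 0.43521 + 0.31559j ; Δ = -0.08031 - 0.00670j
  [+3]  conj(Y_{7,3})(Ω₁) = 0.20839 + 0.19589j ; Y_{7,3}(Ω₂) = -0.26374 + 0.19217j ; Δ = -0.09260 - 0.01162j
  [+4]  conj(Y_{7,4})(Ω₁) = -0.12072 + 0.23053j ; Y_{7,4}(Ω₂) = -0.03881 - 0.11871j ; Δ = 0.03205 + 0.00538j
  [+5]  conj(Y_{7,5})(Ω₁) = 0.17749 + 0.03788j ; Y_{7,5}(Ω₂) = 0.03299 - 0.00008j ; Δ = 0.00586 + 0.00124j
  [+6]  conj(Y_{7,6})(Ω₁) = 0.02746 + 0.44353j ; Y_{7,6}(Ω₂) = -0.00184 + 0.00573j ; Δ = -0.00259 - 0.00066j
  [+7]  conj(Y_{7,7})(Ω₁) = -0.28904 + 0.10027j ; Y_{7,7}(Ω₂) = -0.00055 - 0.00040j ; Δ = 0.00020 + 0.00006j
Accumulated sum -0.07637 + 0.00000j; after 4π/(2l+1) scaling, -0.06398 + 0.00000j ⇒ P_7 = -0.063979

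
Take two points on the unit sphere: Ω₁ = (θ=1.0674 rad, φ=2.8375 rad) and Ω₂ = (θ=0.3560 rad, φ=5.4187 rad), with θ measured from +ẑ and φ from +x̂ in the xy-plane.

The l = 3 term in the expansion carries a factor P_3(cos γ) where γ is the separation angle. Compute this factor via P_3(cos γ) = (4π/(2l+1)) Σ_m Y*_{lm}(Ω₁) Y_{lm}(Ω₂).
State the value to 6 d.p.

-0.272209

Term-by-term m-sum for l=3 (normalisation 4π/7 = 1.795196):
  m=-3: Y*=-0.171601+0.221783i  Y=-0.015076+0.009205i  product +0.000546-0.004923i
  m=-2: Y*=+0.310449-0.216141i  Y=-0.018328+0.114906i  product +0.019146+0.039634i
  m=-1: Y*=-0.044179+0.013865i  Y=+0.248020+0.290716i  product -0.014988-0.009405i
  m=+0: Y*=-0.330598-0.000000i  Y=+0.487115+0.000000i  product -0.161039-0.000000i
  m=+1: Y*=+0.044179+0.013865i  Y=-0.248020+0.290716i  product -0.014988+0.009405i
  m=+2: Y*=+0.310449+0.216141i  Y=-0.018328-0.114906i  product +0.019146-0.039634i
  m=+3: Y*=+0.171601+0.221783i  Y=+0.015076+0.009205i  product +0.000546+0.004923i
Σ over m = -0.151632+0.000000i; ×(4π/7) → -0.272209+0.000000i. Real part: -0.272209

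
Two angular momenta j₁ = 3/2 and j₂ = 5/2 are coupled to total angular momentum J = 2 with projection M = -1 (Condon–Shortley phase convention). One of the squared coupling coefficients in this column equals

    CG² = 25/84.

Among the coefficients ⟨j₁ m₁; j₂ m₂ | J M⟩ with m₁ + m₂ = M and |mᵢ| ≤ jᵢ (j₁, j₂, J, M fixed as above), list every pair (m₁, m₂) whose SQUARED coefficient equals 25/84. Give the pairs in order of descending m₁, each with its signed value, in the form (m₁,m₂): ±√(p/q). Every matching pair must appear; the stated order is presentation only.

Admissible pairs with m₁+m₂ = M = -1: (-3/2,1/2), (-1/2,-1/2), (1/2,-3/2), (3/2,-5/2)
  (m₁,m₂)=(3/2,-5/2): CG² = 5/14, CG = +√(5/14)
  (m₁,m₂)=(1/2,-3/2): CG² = 1/42, CG = +√(1/42)
  (m₁,m₂)=(-1/2,-1/2): CG² = 25/84, CG = −√(25/84)   ← matches the target
  (m₁,m₂)=(-3/2,1/2): CG² = 9/28, CG = +√(9/28)
Pairs with CG² = 25/84: (-1/2,-1/2): −√(25/84)

(-1/2,-1/2): −√(25/84)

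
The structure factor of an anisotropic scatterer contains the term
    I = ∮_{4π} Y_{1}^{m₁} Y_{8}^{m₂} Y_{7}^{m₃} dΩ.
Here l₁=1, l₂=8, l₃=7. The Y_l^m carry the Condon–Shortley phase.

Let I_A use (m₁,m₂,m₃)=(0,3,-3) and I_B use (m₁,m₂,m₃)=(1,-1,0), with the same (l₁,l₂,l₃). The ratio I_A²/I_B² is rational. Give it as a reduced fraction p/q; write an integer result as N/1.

l's match ⇒ only the (l;m) 3-j factors differ between A and B.
A: triangle coeff Δ(1,8,7) = 1/2040; Σ_t [1,1]: t=1:−1/87091200 = -1/87091200; (3j)²=11/408 [(1 8 7; 0 3 -3)], sign=-1
B: triangle coeff Δ(1,8,7) = 1/2040; Σ_t [0,0]: t=0:+1/50803200 = 1/50803200; (3j)²=3/170 [(1 8 7; 1 -1 0)], sign=-1
I_A²/I_B² = (11/408)/(3/170) = 55/36

55/36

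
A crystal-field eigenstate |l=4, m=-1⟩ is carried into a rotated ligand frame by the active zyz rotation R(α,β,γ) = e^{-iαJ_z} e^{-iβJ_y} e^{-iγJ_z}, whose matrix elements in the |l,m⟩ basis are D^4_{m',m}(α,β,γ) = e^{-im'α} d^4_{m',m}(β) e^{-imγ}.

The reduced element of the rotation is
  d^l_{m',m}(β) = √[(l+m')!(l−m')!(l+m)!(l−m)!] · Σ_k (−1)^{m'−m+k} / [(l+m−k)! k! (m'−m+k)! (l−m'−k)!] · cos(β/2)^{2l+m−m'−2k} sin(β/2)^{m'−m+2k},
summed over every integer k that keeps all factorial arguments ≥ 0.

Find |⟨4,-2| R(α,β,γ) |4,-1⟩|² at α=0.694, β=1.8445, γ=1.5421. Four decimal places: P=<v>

P=0.0566

First d^4_{-2,-1}(β=1.8445), then the phase factors e^{-i(-2)α} and e^{-i(-1)γ}:
c=cos(1.844500/2)=0.604029, s=sin(1.844500/2)=0.796963; N=√[2·720·6·120]=1018.233765
The bounds max(0,m−m')=1 and min(l+m,l−m')=3 give 3 terms
  k=1: (−1)^0·1018.2338/(240)·0.6040^7·0.7970^1 = +0.099192
  k=2: (−1)^1·1018.2338/(48)·0.6040^5·0.7970^3 = -0.863391
  k=3: (−1)^2·1018.2338/(72)·0.6040^3·0.7970^5 = +1.002022
d^4_{-2,-1}(1.8445) = +0.099192 -0.863391 +1.002022 = +0.237823
|D^4_{-2,-1}|² = |d^4_{-2,-1}(β)|² = (+0.237823)² = 0.056560 (the z-rotation phases have unit modulus)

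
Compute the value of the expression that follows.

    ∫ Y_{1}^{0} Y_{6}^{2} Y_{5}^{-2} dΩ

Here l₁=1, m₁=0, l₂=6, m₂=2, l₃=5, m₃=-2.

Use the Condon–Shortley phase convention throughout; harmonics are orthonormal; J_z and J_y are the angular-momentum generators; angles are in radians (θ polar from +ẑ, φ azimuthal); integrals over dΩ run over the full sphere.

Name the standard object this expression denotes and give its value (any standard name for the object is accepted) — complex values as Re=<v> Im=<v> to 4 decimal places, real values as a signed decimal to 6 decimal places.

Gaunt coefficient, +0.231133

This is a Gaunt coefficient — the integral of a triple product of spherical harmonics over the sphere.
Checks pass: Σm=0; 12 even; l₃=5∈[5,7].
(2·1+1)(2·6+1)(2·5+1) = 429
Δ: 2! 0! 10! / 13! → 1/858
sum: t=1:−1/14400 = -1/14400
3j²(1 6 5; 0 0 0) = Δ·Π!·Σ² = 6/143  (sign +1)
sum: t=1:−1/30240 = -1/30240
3j²(1 6 5; 0 2 -2) = Δ·Π!·Σ² = 16/429  (sign +1)
combine: 4πI² = 429·6/143·16/429 = 96/143
take √, sign +1: I = 0.23113338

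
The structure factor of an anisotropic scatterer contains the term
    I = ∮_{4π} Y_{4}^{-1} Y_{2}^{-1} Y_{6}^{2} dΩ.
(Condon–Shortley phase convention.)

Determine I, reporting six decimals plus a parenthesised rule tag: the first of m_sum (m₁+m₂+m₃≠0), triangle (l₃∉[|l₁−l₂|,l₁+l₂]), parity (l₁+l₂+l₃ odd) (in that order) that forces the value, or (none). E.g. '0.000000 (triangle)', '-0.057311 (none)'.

m-sum 0 ✓  L=12 even ✓  2≤6≤6 ✓
Π(2lᵢ+1) = 9×5×13 = 585
triangle coeff Δ(4,2,6) = 1/6435
Σ_t [0,0]: t=0:+1/2304 = 1/2304
(3j)²=5/143 [(4 2 6; 0 0 0)], sign=+1
Σ_t [0,0]: t=0:+1/4320 = 1/4320
(3j)²=224/6435 [(4 2 6; -1 -1 2)], sign=+1
⇒ 4πI² = 1120/1573
I = (+1)√(1120/1573/(4π)) = 0.23803440
No selection rule forces the value: the integral is nonzero (none).

0.238034 (none)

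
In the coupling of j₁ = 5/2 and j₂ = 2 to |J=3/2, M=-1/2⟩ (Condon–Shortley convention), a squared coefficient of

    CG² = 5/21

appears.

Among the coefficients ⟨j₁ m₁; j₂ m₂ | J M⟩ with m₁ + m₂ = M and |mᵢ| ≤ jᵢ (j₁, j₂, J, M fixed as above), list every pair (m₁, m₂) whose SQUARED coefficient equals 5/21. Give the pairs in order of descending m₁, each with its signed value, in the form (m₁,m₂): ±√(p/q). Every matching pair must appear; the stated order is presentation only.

(1/2,-1): −√(5/21)

Admissible pairs with m₁+m₂ = M = -1/2: (-5/2,2), (-3/2,1), (-1/2,0), (1/2,-1), (3/2,-2)
  (m₁,m₂)=(3/2,-2): CG² = 32/105, CG = +√(32/105)
  (m₁,m₂)=(1/2,-1): CG² = 5/21, CG = −√(5/21)   ← matches the target
  (m₁,m₂)=(-1/2,0): CG² = 2/35, CG = +√(2/35)
  (m₁,m₂)=(-3/2,1): CG² = 2/105, CG = +√(2/105)
  (m₁,m₂)=(-5/2,2): CG² = 8/21, CG = −√(8/21)
Pairs with CG² = 5/21: (1/2,-1): −√(5/21)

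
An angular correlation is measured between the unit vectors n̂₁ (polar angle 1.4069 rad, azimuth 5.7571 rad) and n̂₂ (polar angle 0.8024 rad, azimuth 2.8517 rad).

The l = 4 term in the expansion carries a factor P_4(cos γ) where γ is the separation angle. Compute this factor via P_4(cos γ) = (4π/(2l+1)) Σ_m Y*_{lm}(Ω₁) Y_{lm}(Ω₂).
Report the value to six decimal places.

Addition theorem: P_4(cos γ) = (4π/9) Σ_m Y*_{lm}(Ω₁) Y_{lm}(Ω₂), m = −4…4:
  m=-4: Y*=-0.213243-0.361007i  Y=+0.047282+0.108422i  product +0.029059-0.040189i
  m=-3: Y*=-0.001463-0.196121i  Y=-0.208597-0.247093i  product -0.048155+0.041272i
  m=-2: Y*=-0.131326+0.230098i  Y=+0.344496+0.225597i  product -0.097151+0.049641i
  m=-1: Y*=-0.185302+0.107599i  Y=-0.086315-0.025747i  product +0.018765-0.004516i
  m=+0: Y*=+0.235493-0.000000i  Y=-0.351724+0.000000i  product -0.082829+0.000000i
  m=+1: Y*=+0.185302+0.107599i  Y=+0.086315-0.025747i  product +0.018765+0.004516i
  m=+2: Y*=-0.131326-0.230098i  Y=+0.344496-0.225597i  product -0.097151-0.049641i
  m=+3: Y*=+0.001463-0.196121i  Y=+0.208597-0.247093i  product -0.048155-0.041272i
  m=+4: Y*=-0.213243+0.361007i  Y=+0.047282-0.108422i  product +0.029059+0.040189i
Σ over m = -0.277793+0.000000i; ×(4π/9) → -0.387872+0.000000i. Real part: -0.387872

-0.387872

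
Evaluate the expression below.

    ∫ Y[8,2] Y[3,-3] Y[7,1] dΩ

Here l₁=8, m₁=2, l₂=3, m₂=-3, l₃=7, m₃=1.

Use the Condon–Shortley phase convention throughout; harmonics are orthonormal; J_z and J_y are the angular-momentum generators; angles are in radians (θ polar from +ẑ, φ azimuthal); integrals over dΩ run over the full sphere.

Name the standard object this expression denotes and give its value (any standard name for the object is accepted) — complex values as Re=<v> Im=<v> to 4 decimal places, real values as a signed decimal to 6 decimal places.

This is a Gaunt coefficient — the integral of a triple product of spherical harmonics over the sphere.
m-sum 0 ✓  L=18 even ✓  5≤7≤11 ✓
Π(2lᵢ+1) = 17×7×15 = 1785
triangle coeff Δ(8,3,7) = 1/5290740
Σ_t [1,3]: t=1:−1/7257600 t=2:+1/2073600 t=3:−1/7257600 = 1/4838400
(3j)²=252/20995 [(8 3 7; 0 0 0)], sign=-1
Σ_t [0,0]: t=0:+1/24883200 = 1/24883200
(3j)²=70/4199 [(8 3 7; 2 -3 1)], sign=+1
⇒ 4πI² = 370440/1037153
I = (-1)√(370440/1037153/(4π)) = -0.16859030

Gaunt coefficient, -0.168590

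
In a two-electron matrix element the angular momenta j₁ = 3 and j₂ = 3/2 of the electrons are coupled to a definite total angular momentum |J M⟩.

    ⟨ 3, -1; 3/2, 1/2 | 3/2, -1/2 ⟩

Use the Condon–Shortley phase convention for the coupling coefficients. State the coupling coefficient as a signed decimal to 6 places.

triangle: 3!·3!·0!/7! = 36/5040
(j±m)!: 2!·4!·2!·1!·1!·2! = 192
prefactor² = (2J+1)·Δ·N² = 192/35
  k=2: +1/(2!·1!·2!·0!·1!·0!) = 1/4
Σ = 1/4  ⇒  CG² = 192/35·(1/4)² = 12/35
CG = +√(12/35) = +0.585540

+√(12/35) ≈ +0.585540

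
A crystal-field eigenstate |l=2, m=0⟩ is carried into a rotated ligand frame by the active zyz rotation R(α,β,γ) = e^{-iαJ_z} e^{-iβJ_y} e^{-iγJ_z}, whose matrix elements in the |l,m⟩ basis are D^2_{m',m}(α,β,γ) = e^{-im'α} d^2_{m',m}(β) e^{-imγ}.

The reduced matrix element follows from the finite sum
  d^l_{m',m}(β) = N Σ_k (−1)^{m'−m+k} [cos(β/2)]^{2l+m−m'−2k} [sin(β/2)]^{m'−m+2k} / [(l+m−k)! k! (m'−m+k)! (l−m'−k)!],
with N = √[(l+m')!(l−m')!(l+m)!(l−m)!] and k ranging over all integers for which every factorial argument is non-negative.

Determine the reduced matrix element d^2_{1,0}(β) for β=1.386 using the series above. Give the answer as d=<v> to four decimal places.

d=-0.2212

d^2_{1,0}(β=1.3860) via the finite sum:
c=cos(1.386000/2)=0.769333, s=sin(1.386000/2)=0.638848; N=√[6·1·2·2]=4.898979
The bounds max(0,m−m')=0 and min(l+m,l−m')=1 give 2 terms
  k=0: (−1)^1·4.8990/(2)·0.7693^3·0.6388^1 = -0.712551
  k=1: (−1)^2·4.8990/(2)·0.7693^1·0.6388^3 = +0.491341
d^2_{1,0}(1.3860) = -0.712551 +0.491341 = -0.221211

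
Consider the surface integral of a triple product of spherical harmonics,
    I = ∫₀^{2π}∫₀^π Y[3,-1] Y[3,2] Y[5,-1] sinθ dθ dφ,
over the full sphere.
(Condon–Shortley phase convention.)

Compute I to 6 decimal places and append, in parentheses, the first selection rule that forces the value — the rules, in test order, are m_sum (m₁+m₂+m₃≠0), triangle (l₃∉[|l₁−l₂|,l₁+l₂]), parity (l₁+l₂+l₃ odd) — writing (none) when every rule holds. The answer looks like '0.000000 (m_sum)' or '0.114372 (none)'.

Σlᵢ=11 odd — θ-integrand is odd under cosθ→−cosθ; I=0

0.000000 (parity)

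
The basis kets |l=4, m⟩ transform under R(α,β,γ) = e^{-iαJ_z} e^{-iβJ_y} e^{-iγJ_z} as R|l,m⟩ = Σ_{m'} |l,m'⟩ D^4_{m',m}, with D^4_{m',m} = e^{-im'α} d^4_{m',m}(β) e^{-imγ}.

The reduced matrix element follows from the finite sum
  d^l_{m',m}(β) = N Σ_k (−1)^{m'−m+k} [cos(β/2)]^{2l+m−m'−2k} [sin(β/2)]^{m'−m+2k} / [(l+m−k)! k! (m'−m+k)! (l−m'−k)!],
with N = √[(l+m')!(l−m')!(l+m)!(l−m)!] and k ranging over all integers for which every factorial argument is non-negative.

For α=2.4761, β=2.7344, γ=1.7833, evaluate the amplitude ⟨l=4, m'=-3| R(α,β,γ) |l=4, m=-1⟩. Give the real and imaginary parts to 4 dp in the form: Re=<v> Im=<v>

Split into d^4_{-3,-1}(β=2.7344) × two z-phases.
Half-angle: c=0.202193, s=0.979346. N=√(1·5040·6·120)=1904.940944
The bounds max(0,m−m')=2 and min(l+m,l−m')=3 give 2 terms
  k=2: (−1)^0·1904.9409/(240)·0.2022^6·0.9793^2 = +0.000520
  k=3: (−1)^1·1904.9409/(144)·0.2022^4·0.9793^4 = -0.020339
d^4_{-3,-1}(2.7344) = +0.000520 -0.020339 = -0.019819
Phases: e^{-i·(-3)·2.4761}=+0.412942+0.910757i, e^{-i·(-1)·1.7833}=-0.210908+0.977506i ⇒ D=+0.019370-0.004193i

Re=0.0194 Im=-0.0042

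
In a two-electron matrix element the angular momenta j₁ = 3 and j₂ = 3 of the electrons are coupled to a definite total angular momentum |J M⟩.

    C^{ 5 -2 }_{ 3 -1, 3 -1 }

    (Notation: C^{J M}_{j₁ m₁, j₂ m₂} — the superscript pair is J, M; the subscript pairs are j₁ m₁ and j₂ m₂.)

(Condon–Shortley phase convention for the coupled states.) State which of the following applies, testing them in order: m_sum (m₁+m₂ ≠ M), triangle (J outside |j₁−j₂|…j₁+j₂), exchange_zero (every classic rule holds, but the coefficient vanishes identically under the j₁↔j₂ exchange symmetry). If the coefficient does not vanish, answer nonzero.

exchange_zero

m-sum: m₁+m₂ = -1+(-1) = -2, M = -2  ✓
triangle: |j₁−j₂| = 0 ≤ J = 5 ≤ j₁+j₂ = 6  ✓
exchange: j₁=j₂ and m₁=m₂, and (−1)^(j₁+j₂−J) = (−1)^1 = −1 forces ⟨j₁m₁;j₂m₂|JM⟩ = −⟨j₂m₂;j₁m₁|JM⟩ = −⟨j₁m₁;j₂m₂|JM⟩ ⇒ the coefficient vanishes identically
Racah sum check: Σ_k collapses to 0 ⇒ CG = 0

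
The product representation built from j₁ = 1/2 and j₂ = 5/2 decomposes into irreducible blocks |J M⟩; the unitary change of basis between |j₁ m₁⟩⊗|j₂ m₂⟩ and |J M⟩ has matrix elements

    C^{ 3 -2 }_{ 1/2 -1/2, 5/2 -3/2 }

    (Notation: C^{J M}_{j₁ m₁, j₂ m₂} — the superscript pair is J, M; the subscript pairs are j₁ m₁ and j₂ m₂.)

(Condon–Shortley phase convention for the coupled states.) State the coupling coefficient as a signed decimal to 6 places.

+√(5/6) ≈ +0.912871

√[7·0!1!5!/7! · 0!1!1!4!1!5!] = √(480)
  +(−1)^0/∏(0,0,1,1,0,4)! = 1/24  (running 1/24)
⟨..|..⟩ = √(480)·(1/24) = +0.912871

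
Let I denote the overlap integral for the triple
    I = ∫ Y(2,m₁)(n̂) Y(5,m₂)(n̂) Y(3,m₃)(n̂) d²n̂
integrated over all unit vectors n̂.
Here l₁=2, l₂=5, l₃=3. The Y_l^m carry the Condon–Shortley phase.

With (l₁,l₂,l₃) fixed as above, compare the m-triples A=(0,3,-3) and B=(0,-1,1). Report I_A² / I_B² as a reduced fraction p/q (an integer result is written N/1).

14/45

Shared (l₁,l₂,l₃)=(2,5,3): N and (l;000)² cancel in I_A²/I_B².
A: Δ = 4!·0!·6!/11! = 1/2310; Racah Σ t=2..2: t=2:+1/2880 = 1/2880; ⇒ 3j(2 5 3; 0 3 -3)² = 2/165, sgn +1
B: Δ = 4!·0!·6!/11! = 1/2310; Racah Σ t=2..2: t=2:+1/192 = 1/192; ⇒ 3j(2 5 3; 0 -1 1)² = 3/77, sgn +1
I_A²/I_B² = (2/165)/(3/77) = 14/45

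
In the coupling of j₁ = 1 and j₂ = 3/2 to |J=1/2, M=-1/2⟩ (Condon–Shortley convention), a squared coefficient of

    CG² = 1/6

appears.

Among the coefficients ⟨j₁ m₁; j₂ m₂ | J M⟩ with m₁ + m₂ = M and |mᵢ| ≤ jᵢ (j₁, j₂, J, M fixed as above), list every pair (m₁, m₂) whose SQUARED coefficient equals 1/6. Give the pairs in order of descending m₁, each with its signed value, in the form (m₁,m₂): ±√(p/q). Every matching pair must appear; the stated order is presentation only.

Admissible pairs with m₁+m₂ = M = -1/2: (-1,1/2), (0,-1/2), (1,-3/2)
  (m₁,m₂)=(1,-3/2): CG² = 1/2, CG = +√(1/2)
  (m₁,m₂)=(0,-1/2): CG² = 1/3, CG = −√(1/3)
  (m₁,m₂)=(-1,1/2): CG² = 1/6, CG = +√(1/6)   ← matches the target
Pairs with CG² = 1/6: (-1,1/2): +√(1/6)

(-1,1/2): +√(1/6)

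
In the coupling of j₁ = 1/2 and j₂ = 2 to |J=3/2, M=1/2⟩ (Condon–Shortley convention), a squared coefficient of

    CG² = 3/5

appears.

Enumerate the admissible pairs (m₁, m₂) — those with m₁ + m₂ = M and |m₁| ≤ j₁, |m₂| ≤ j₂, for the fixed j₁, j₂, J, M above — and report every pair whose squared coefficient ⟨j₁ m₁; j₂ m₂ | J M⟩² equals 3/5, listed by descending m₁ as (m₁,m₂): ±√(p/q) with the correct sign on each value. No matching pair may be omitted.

Admissible pairs with m₁+m₂ = M = 1/2: (-1/2,1), (1/2,0)
  (m₁,m₂)=(1/2,0): CG² = 2/5, CG = +√(2/5)
  (m₁,m₂)=(-1/2,1): CG² = 3/5, CG = −√(3/5)   ← matches the target
Pairs with CG² = 3/5: (-1/2,1): −√(3/5)

(-1/2,1): −√(3/5)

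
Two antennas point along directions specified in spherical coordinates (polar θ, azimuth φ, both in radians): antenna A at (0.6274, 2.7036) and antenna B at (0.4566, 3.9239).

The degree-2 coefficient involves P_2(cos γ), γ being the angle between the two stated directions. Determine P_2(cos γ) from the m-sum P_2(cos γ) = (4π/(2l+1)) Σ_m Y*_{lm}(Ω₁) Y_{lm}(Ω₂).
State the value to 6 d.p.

0.497547

Summing Y*_{l m}(θ₁,φ₁)·Y_{l m}(θ₂,φ₂) over m ∈ [−2, 2]; prefactor 4π/(2·2+1) = 2.513274:
  term(m=-2) = -0.007639-0.006447i   from Y*(Ω₁)=+0.085227-0.102257i, Y(Ω₂)=+0.000464-0.075087i
  term(m=-1) = +0.038541-0.105421i   from Y*(Ω₁)=-0.332492+0.155716i, Y(Ω₂)=-0.216845+0.215509i
  term(m=+0) = +0.136163+0.000000i   from Y*(Ω₁)=+0.304714-0.000000i, Y(Ω₂)=+0.446854+0.000000i
  term(m=+1) = +0.038541+0.105421i   from Y*(Ω₁)=+0.332492+0.155716i, Y(Ω₂)=+0.216845+0.215509i
  term(m=+2) = -0.007639+0.006447i   from Y*(Ω₁)=+0.085227+0.102257i, Y(Ω₂)=+0.000464+0.075087i
Accumulated sum +0.197968-0.000000i; after 4π/(2l+1) scaling, +0.497547-0.000000i ⇒ P_2 = 0.497547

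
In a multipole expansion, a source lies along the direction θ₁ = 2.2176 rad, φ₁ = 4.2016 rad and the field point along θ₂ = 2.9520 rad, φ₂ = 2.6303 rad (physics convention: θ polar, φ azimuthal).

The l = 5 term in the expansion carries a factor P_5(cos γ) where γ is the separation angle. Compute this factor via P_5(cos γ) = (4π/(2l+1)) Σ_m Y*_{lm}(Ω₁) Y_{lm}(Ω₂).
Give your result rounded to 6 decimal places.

Summing Y*_{l m}(θ₁,φ₁)·Y_{l m}(θ₂,φ₂) over m ∈ [−5, 5]; prefactor 4π/(2·5+1) = 1.142397:
  term(m=-5) = -0.000000+0.000017i   from Y*(Ω₁)=-0.083276+0.125011i, Y(Ω₂)=+0.000092-0.000061i
  term(m=-4) = +0.000652+0.000001i   from Y*(Ω₁)=+0.163208+0.319428i, Y(Ω₂)=+0.000831-0.001617i
  term(m=-3) = +0.000011-0.007093i   from Y*(Ω₁)=+0.398535+0.015323i, Y(Ω₂)=-0.000656-0.017772i
  term(m=-2) = -0.006517-0.000007i   from Y*(Ω₁)=+0.030395-0.049662i, Y(Ω₂)=-0.058333-0.095527i
  term(m=-1) = +0.000072-0.142619i   from Y*(Ω₁)=+0.164262+0.293118i, Y(Ω₂)=-0.370170-0.207687i
  term(m=+0) = -0.104163+0.000000i   from Y*(Ω₁)=+0.148905-0.000000i, Y(Ω₂)=-0.699526+0.000000i
  term(m=+1) = +0.000072+0.142619i   from Y*(Ω₁)=-0.164262+0.293118i, Y(Ω₂)=+0.370170-0.207687i
  term(m=+2) = -0.006517+0.000007i   from Y*(Ω₁)=+0.030395+0.049662i, Y(Ω₂)=-0.058333+0.095527i
  term(m=+3) = +0.000011+0.007093i   from Y*(Ω₁)=-0.398535+0.015323i, Y(Ω₂)=+0.000656-0.017772i
  term(m=+4) = +0.000652-0.000001i   from Y*(Ω₁)=+0.163208-0.319428i, Y(Ω₂)=+0.000831+0.001617i
  term(m=+5) = -0.000000-0.000017i   from Y*(Ω₁)=+0.083276+0.125011i, Y(Ω₂)=-0.000092-0.000061i
Total Σ_m = -0.115728+0.000000i. Multiply by 1.142397: -0.132207+0.000000i. P_5(cos γ) = -0.132207

-0.132207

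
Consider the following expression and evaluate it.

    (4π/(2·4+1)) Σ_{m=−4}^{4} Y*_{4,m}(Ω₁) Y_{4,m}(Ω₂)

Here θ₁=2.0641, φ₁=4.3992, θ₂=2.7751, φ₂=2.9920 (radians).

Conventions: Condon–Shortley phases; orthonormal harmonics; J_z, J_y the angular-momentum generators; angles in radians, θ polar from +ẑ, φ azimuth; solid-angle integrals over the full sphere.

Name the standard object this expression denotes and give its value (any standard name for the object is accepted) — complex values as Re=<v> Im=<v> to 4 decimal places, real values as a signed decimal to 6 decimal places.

Legendre polynomial (addition theorem), -0.278781

This sum is the spherical-harmonic addition theorem: it equals the Legendre polynomial P_l(cos γ) of the angle γ between the two directions.
Summing Y*_{l m}(θ₁,φ₁)·Y_{l m}(θ₂,φ₂) over m ∈ [−4, 4]; prefactor 4π/(2·4+1) = 1.396263:
  [-4]  conj(Y_{4,-4})(Ω₁) = (0.083279, -0.252963) ; Y_{4,-4}(Ω₂) = (0.006029, 0.004110) ; Δ = (0.001542, -0.001183)
  [-3]  conj(Y_{4,-3})(Ω₁) = (-0.326945, -0.238996) ; Y_{4,-3}(Ω₂) = (0.048446, 0.023329) ; Δ = (-0.010264, -0.019206)
  [-2]  conj(Y_{4,-2})(Ω₁) = (-0.119769, 0.086663) ; Y_{4,-2}(Ω₂) = (0.209390, 0.064585) ; Δ = (-0.030676, 0.010411)
  [-1]  conj(Y_{4,-1})(Ω₁) = (-0.086952, -0.268497) ; Y_{4,-1}(Ω₂) = (0.485332, 0.073149) ; Δ = (-0.022560, -0.136671)
  [+0]  conj(Y_{4,0})(Ω₁) = (-0.208107, -0.000000) ; Y_{4,0}(Ω₂) = (0.363979, 0.000000) ; Δ = (-0.075747, -0.000000)
  [+1]  conj(Y_{4,1})(Ω₁) = (0.086952, -0.268497) ; Y_{4,1}(Ω₂) = (-0.485332, 0.073149) ; Δ = (-0.022560, 0.136671)
  [+2]  conj(Y_{4,2})(Ω₁) = (-0.119769, -0.086663) ; Y_{4,2}(Ω₂) = (0.209390, -0.064585) ; Δ = (-0.030676, -0.010411)
  [+3]  conj(Y_{4,3})(Ω₁) = (0.326945, -0.238996) ; Y_{4,3}(Ω₂) = (-0.048446, 0.023329) ; Δ = (-0.010264, 0.019206)
  [+4]  conj(Y_{4,4})(Ω₁) = (0.083279, 0.252963) ; Y_{4,4}(Ω₂) = (0.006029, -0.004110) ; Δ = (0.001542, 0.001183)
Total Σ_m = (-0.199662, 0.000000). Multiply by 1.396263: (-0.278781, 0.000000). P_4(cos γ) = -0.278781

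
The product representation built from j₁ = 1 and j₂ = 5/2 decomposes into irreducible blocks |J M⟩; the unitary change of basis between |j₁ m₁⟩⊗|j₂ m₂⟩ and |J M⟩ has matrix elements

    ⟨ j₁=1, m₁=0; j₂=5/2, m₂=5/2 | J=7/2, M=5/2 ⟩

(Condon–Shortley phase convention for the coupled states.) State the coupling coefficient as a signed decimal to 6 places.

+√(2/7) = +0.534522

j₁+j₂−J=0  J+j₁−j₂=2  J−j₁+j₂=5  j₁+j₂+J+1=8
(j₁±m₁, j₂±m₂, J±M) = (1,1,5,0,6,1)
P² = 28800/7
sum k=0..0:
  [0] +1/120 = 1/120
S = 1/120
C² = P²·S² = 2/7 ; C = +0.534522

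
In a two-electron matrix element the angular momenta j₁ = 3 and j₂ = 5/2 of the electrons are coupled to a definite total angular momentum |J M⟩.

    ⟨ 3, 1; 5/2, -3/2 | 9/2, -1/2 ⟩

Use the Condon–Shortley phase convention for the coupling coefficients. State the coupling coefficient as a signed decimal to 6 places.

j₁+j₂−J=1  J+j₁−j₂=5  J−j₁+j₂=4  j₁+j₂+J+1=11
(j₁±m₁, j₂±m₂, J±M) = (4,2,1,4,4,5)
P² = 184320/77
sum k=0..1:
  [0] +1/72 = 1/72
  [1] −1/576 = -1/576
S = 7/576
C² = P²·S² = 35/99 ; C = +0.594588

+√(35/99) = +0.594588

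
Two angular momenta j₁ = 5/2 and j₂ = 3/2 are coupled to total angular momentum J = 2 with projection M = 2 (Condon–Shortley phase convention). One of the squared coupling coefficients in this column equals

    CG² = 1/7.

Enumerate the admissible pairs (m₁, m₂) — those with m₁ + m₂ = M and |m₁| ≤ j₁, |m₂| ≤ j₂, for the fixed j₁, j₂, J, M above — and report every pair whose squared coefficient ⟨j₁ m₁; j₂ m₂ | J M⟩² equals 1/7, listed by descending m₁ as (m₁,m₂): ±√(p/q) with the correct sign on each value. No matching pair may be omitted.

Admissible pairs with m₁+m₂ = M = 2: (1/2,3/2), (3/2,1/2), (5/2,-1/2)
  (m₁,m₂)=(5/2,-1/2): CG² = 10/21, CG = +√(10/21)
  (m₁,m₂)=(3/2,1/2): CG² = 8/21, CG = −√(8/21)
  (m₁,m₂)=(1/2,3/2): CG² = 1/7, CG = +√(1/7)   ← matches the target
Pairs with CG² = 1/7: (1/2,3/2): +√(1/7)

(1/2,3/2): +√(1/7)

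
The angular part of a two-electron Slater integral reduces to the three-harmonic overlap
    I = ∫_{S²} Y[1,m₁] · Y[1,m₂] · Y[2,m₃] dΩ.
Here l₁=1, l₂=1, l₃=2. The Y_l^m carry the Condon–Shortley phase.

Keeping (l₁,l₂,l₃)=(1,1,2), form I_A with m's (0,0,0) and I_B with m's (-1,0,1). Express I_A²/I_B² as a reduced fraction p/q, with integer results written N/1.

l's match ⇒ only the (l;m) 3-j factors differ between A and B.
A: triangle coeff Δ(1,1,2) = 1/30; Σ_t [0,0]: t=0:+1/1 = 1/1; (3j)²=2/15 [(1 1 2; 0 0 0)], sign=+1
B: triangle coeff Δ(1,1,2) = 1/30; Σ_t [0,0]: t=0:+1/2 = 1/2; (3j)²=1/10 [(1 1 2; -1 0 1)], sign=-1
I_A²/I_B² = (2/15)/(1/10) = 4/3

4/3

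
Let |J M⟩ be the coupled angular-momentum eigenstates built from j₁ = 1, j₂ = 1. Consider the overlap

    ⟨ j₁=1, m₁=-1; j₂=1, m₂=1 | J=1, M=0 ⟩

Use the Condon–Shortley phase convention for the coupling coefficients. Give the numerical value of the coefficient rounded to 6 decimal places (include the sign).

-0.707107

√[3·1!1!1!/4! · 0!2!2!0!1!1!] = √(1/2)
  +(−1)^1/∏(1,0,1,1,0,0)! = -1  (running -1)
⟨..|..⟩ = √(1/2)·(-1) = -0.707107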